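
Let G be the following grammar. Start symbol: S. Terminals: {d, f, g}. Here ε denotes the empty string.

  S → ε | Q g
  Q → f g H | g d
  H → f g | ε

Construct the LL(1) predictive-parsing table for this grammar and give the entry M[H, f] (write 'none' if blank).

H → f g

FIRST(Q): from Q→f g H we get {f}; from Q→g d we get {g}. So FIRST(Q) = {f, g}.
FIRST(H): from H→f g we get {f}; from H→ε we get {ε}. So FIRST(H) = {ε, f}.
FIRST(S): from S→ε we get {ε}; from S→Q g we get {f, g}. So FIRST(S) = {ε, f, g}.
FOLLOW(S) includes $ since S is the start symbol.
FOLLOW(Q): in S→Q g, Q is followed by g with FIRST {g}. Thus FOLLOW(Q) = {g}.
FOLLOW(H): in Q→f g H, the suffix after H is empty, so FOLLOW(H) ⊇ FOLLOW(Q) = {g}. Thus FOLLOW(H) = {g}.
For H → f g: FIRST(f g) = {f}, so it goes in M[H, t] for t ∈ {f}.
For H → ε: FIRST(ε) = {ε}, so it goes in M[H, t] for t ∈ {}; since ε ∈ FIRST, also for every t ∈ FOLLOW(H) = {g}.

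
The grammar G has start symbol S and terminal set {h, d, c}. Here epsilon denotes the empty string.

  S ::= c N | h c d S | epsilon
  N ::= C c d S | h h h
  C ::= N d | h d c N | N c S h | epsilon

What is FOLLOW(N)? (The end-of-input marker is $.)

FIRST(S) = {epsilon, c, h}
FIRST(N) = {c, h}  (via C c d S)
FIRST(C) = {epsilon, c, h}  (via N d, N c S h)
FOLLOW(S) includes $ since S is the start symbol.
FOLLOW(C): in N::=C c d S, C is followed by c d S with FIRST {c}. Thus FOLLOW(C) = {c}.
FOLLOW(S): in S::=h c d S, the suffix after S is empty (adds nothing new); in N::=C c d S, the suffix after S is empty, so FOLLOW(S) ⊇ FOLLOW(N) = {$, c, d, h}; in C::=N c S h, S is followed by h with FIRST {h}. Thus FOLLOW(S) = {$, c, d, h}.
FOLLOW(N): in S::=c N, the suffix after N is empty, so FOLLOW(N) ⊇ FOLLOW(S) = {$, c, d, h}; in C::=N d, N is followed by d with FIRST {d}; in C::=h d c N, the suffix after N is empty, so FOLLOW(N) ⊇ FOLLOW(C) = {c}; in C::=N c S h, N is followed by c S h with FIRST {c}. Thus FOLLOW(N) = {$, c, d, h}.

{$, c, d, h}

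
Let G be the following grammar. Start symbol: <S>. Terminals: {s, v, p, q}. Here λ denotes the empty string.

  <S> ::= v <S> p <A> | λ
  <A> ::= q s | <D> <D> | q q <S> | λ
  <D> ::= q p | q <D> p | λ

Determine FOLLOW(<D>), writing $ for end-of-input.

{$, p, q}

FIRST(<S>) = {λ, v}
FIRST(<D>) = {λ, q}
FIRST(<A>) = {λ, q}  (via <D> <D>)
FOLLOW(<S>) includes $ since <S> is the start symbol.
FOLLOW(<S>): in <S>::=v <S> p <A>, <S> is followed by p <A> with FIRST {p}; in <A>::=q q <S>, the suffix after <S> is empty, so FOLLOW(<S>) ⊇ FOLLOW(<A>) = {$, p}. Thus FOLLOW(<S>) = {$, p}.
FOLLOW(<A>): in <S>::=v <S> p <A>, the suffix after <A> is empty, so FOLLOW(<A>) ⊇ FOLLOW(<S>) = {$, p}. Thus FOLLOW(<A>) = {$, p}.
FOLLOW(<D>): in <A>::=<D> <D> (occurrence 1), <D> is followed by <D> with FIRST {λ, q}; in <A>::=<D> <D> (occurrence 1), the suffix after <D> is nullable, so FOLLOW(<D>) ⊇ FOLLOW(<A>) = {$, p}; in <A>::=<D> <D> (occurrence 2), the suffix after <D> is empty, so FOLLOW(<D>) ⊇ FOLLOW(<A>) = {$, p}; in <D>::=q <D> p, <D> is followed by p with FIRST {p}. Thus FOLLOW(<D>) = {$, p, q}.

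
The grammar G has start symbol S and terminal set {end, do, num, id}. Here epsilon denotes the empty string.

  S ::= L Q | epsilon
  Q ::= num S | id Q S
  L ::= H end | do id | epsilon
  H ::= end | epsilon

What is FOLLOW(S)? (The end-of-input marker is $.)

{$, do, end, id, num}

FIRST(Q) = {id, num}
FIRST(H) = {epsilon, end}
FIRST(L) = {epsilon, do, end}  (via H end)
FIRST(S) = {epsilon, do, end, id, num}  (via L Q)
FOLLOW(S) includes $ since S is the start symbol.
FOLLOW(L): in S::=L Q, L is followed by Q with FIRST {id, num}. Thus FOLLOW(L) = {id, num}.
FOLLOW(H): in L::=H end, H is followed by end with FIRST {end}. Thus FOLLOW(H) = {end}.
FOLLOW(S): in Q::=num S, the suffix after S is empty, so FOLLOW(S) ⊇ FOLLOW(Q) = {$, do, end, id, num}; in Q::=id Q S, the suffix after S is empty, so FOLLOW(S) ⊇ FOLLOW(Q) = {$, do, end, id, num}. Thus FOLLOW(S) = {$, do, end, id, num}.
FOLLOW(Q): in S::=L Q, the suffix after Q is empty, so FOLLOW(Q) ⊇ FOLLOW(S) = {$, do, end, id, num}; in Q::=id Q S, Q is followed by S with FIRST {epsilon, do, end, id, num}; in Q::=id Q S, the suffix after Q is nullable (adds nothing new). Thus FOLLOW(Q) = {$, do, end, id, num}.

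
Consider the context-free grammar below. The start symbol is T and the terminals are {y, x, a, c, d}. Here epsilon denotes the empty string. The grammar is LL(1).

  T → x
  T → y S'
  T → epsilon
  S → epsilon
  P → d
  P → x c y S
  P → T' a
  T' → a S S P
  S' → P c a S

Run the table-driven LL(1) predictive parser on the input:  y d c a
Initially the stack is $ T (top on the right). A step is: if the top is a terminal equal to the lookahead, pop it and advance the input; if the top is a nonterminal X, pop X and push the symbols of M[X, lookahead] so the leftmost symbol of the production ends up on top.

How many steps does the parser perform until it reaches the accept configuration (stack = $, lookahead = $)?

8

step 1: stack=$ T  input=y d c a $  — expand T → y S'
step 2: stack=$ S' y  input=y d c a $  — match y
step 3: stack=$ S'  input=d c a $  — expand S' → P c a S
step 4: stack=$ S a c P  input=d c a $  — expand P → d
step 5: stack=$ S a c d  input=d c a $  — match d
step 6: stack=$ S a c  input=c a $  — match c
step 7: stack=$ S a  input=a $  — match a
step 8: stack=$ S  input=$  — expand S → epsilon
Accept reached after 8 steps.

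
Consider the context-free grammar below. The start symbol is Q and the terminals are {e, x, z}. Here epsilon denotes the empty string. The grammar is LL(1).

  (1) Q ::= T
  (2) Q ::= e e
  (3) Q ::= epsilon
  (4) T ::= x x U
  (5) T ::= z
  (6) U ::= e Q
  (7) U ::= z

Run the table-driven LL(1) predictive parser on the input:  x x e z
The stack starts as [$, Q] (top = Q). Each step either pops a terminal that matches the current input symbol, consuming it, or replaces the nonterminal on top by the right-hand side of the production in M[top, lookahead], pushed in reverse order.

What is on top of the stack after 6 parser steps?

Q

step 1: stack=$ Q  input=x x e z $  — expand Q ::= T
step 2: stack=$ T  input=x x e z $  — expand T ::= x x U
step 3: stack=$ U x x  input=x x e z $  — match x
step 4: stack=$ U x  input=x e z $  — match x
step 5: stack=$ U  input=e z $  — expand U ::= e Q
step 6: stack=$ Q e  input=e z $  — match e
Stack after step 6: $ Q (top = Q).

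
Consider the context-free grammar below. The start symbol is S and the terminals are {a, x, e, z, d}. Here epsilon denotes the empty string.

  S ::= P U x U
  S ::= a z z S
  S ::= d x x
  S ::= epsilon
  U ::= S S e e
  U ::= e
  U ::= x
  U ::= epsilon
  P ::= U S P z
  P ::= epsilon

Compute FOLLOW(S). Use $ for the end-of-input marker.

FIRST(S): from S::=P U x U we get {a, d, e, x, z}; from S::=a z z S we get {a}; from S::=d x x we get {d}; from S::=epsilon we get {epsilon}. So FIRST(S) = {epsilon, a, d, e, x, z}.
FIRST(U): from U::=S S e e we get {a, d, e, x, z}; from U::=e we get {e}; from U::=x we get {x}; from U::=epsilon we get {epsilon}. So FIRST(U) = {epsilon, a, d, e, x, z}.
FIRST(P): from P::=U S P z we get {a, d, e, x, z}; from P::=epsilon we get {epsilon}. So FIRST(P) = {epsilon, a, d, e, x, z}.
FOLLOW(S) includes $ since S is the start symbol.
FOLLOW(S): in S::=a z z S, the suffix after S is empty (adds nothing new); in U::=S S e e (occurrence 1), S is followed by S e e with FIRST {a, d, e, x, z}; in U::=S S e e (occurrence 2), S is followed by e e with FIRST {e}; in P::=U S P z, S is followed by P z with FIRST {a, d, e, x, z}. Thus FOLLOW(S) = {$, a, d, e, x, z}.
FOLLOW(U): in S::=P U x U (occurrence 1), U is followed by x U with FIRST {x}; in S::=P U x U (occurrence 2), the suffix after U is empty, so FOLLOW(U) ⊇ FOLLOW(S) = {$, a, d, e, x, z}; in P::=U S P z, U is followed by S P z with FIRST {a, d, e, x, z}. Thus FOLLOW(U) = {$, a, d, e, x, z}.
FOLLOW(P): in S::=P U x U, P is followed by U x U with FIRST {a, d, e, x, z}; in P::=U S P z, P is followed by z with FIRST {z}. Thus FOLLOW(P) = {a, d, e, x, z}.

{$, a, d, e, x, z}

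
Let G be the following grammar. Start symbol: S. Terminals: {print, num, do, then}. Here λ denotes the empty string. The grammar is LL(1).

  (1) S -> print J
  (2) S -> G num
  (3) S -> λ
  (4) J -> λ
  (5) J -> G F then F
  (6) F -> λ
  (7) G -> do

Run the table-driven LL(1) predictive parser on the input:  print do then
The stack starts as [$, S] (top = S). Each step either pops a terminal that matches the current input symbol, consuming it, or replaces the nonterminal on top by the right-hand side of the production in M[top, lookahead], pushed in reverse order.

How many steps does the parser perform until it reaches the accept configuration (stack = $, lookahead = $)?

8

step 1: stack=$ S  input=print do then $  — expand S -> print J
step 2: stack=$ J print  input=print do then $  — match print
step 3: stack=$ J  input=do then $  — expand J -> G F then F
step 4: stack=$ F then F G  input=do then $  — expand G -> do
step 5: stack=$ F then F do  input=do then $  — match do
step 6: stack=$ F then F  input=then $  — expand F -> λ
step 7: stack=$ F then  input=then $  — match then
step 8: stack=$ F  input=$  — expand F -> λ
Accept reached after 8 steps.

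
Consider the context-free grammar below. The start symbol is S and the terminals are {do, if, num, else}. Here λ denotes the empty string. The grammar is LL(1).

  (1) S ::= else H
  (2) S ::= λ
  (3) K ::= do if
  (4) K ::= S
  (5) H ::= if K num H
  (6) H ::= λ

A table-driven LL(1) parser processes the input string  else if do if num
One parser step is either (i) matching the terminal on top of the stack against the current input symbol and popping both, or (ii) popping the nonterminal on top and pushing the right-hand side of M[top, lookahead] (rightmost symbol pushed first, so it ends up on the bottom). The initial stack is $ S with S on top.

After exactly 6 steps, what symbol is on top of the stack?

     Stack          Input                Action
  1  $ S            else if do if num $  expand S ::= else H
  2  $ H else       else if do if num $  match else
  3  $ H            if do if num $       expand H ::= if K num H
  4  $ H num K if   if do if num $       match if
  5  $ H num K      do if num $          expand K ::= do if
  6  $ H num if do  do if num $          match do
Stack after step 6: $ H num if (top = if).

if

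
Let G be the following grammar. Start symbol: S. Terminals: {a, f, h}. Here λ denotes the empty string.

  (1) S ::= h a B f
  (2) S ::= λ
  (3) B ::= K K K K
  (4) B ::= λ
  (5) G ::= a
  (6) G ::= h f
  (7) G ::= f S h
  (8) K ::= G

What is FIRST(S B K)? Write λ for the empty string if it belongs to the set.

FIRST(S) = {λ, h}
FIRST(G) = {a, f, h}
FIRST(K) = {a, f, h}  (via G)
FIRST(B) = {λ, a, f, h}  (via K K K K)
FIRST(S B K): take FIRST of each symbol in turn, carrying on past any symbol whose FIRST contains λ; result {a, f, h}.

{a, f, h}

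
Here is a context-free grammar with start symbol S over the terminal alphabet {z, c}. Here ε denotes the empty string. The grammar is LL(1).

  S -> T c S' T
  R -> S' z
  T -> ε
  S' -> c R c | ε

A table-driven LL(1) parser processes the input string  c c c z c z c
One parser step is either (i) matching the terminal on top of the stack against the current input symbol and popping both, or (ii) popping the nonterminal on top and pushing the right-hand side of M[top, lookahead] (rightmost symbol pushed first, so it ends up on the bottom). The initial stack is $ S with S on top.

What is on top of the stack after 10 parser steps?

      Stack           Input            Action
   1  $ S             c c c z c z c $  expand S -> T c S' T
   2  $ T S' c T      c c c z c z c $  expand T -> ε
   3  $ T S' c        c c c z c z c $  match c
   4  $ T S'          c c z c z c $    expand S' -> c R c
   5  $ T c R c       c c z c z c $    match c
   6  $ T c R         c z c z c $      expand R -> S' z
   7  $ T c z S'      c z c z c $      expand S' -> c R c
   8  $ T c z c R c   c z c z c $      match c
   9  $ T c z c R     z c z c $        expand R -> S' z
  10  $ T c z c z S'  z c z c $        expand S' -> ε
Stack after step 10: $ T c z c z (top = z).

z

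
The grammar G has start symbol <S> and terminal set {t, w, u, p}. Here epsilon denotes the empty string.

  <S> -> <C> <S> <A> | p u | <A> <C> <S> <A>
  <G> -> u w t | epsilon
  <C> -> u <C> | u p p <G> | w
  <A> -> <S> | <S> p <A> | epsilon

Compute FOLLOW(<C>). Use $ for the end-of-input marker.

{p, u, w}

FIRST(<G>) = {epsilon, u}
FIRST(<C>) = {u, w}
FIRST(<S>) = {p, u, w}  (via <C> <S> <A>, <A> <C> <S> <A>)
FIRST(<A>) = {epsilon, p, u, w}  (via <S>, <S> p <A>)
FOLLOW(<S>) includes $ since <S> is the start symbol.
FOLLOW(<C>): in <S>-><C> <S> <A>, <C> is followed by <S> <A> with FIRST {p, u, w}; in <S>-><A> <C> <S> <A>, <C> is followed by <S> <A> with FIRST {p, u, w}; in <C>->u <C>, the suffix after <C> is empty (adds nothing new). Thus FOLLOW(<C>) = {p, u, w}.
FOLLOW(<G>): in <C>->u p p <G>, the suffix after <G> is empty, so FOLLOW(<G>) ⊇ FOLLOW(<C>) = {p, u, w}. Thus FOLLOW(<G>) = {p, u, w}.
FOLLOW(<S>): in <S>-><C> <S> <A>, <S> is followed by <A> with FIRST {epsilon, p, u, w}; in <S>-><C> <S> <A>, the suffix after <S> is nullable (adds nothing new); in <S>-><A> <C> <S> <A>, <S> is followed by <A> with FIRST {epsilon, p, u, w}; in <S>-><A> <C> <S> <A>, the suffix after <S> is nullable (adds nothing new); in <A>-><S>, the suffix after <S> is empty, so FOLLOW(<S>) ⊇ FOLLOW(<A>) = {$, p, u, w}; in <A>-><S> p <A>, <S> is followed by p <A> with FIRST {p}. Thus FOLLOW(<S>) = {$, p, u, w}.
FOLLOW(<A>): in <S>-><C> <S> <A>, the suffix after <A> is empty, so FOLLOW(<A>) ⊇ FOLLOW(<S>) = {$, p, u, w}; in <S>-><A> <C> <S> <A> (occurrence 1), <A> is followed by <C> <S> <A> with FIRST {u, w}; in <S>-><A> <C> <S> <A> (occurrence 2), the suffix after <A> is empty, so FOLLOW(<A>) ⊇ FOLLOW(<S>) = {$, p, u, w}; in <A>-><S> p <A>, the suffix after <A> is empty (adds nothing new). Thus FOLLOW(<A>) = {$, p, u, w}.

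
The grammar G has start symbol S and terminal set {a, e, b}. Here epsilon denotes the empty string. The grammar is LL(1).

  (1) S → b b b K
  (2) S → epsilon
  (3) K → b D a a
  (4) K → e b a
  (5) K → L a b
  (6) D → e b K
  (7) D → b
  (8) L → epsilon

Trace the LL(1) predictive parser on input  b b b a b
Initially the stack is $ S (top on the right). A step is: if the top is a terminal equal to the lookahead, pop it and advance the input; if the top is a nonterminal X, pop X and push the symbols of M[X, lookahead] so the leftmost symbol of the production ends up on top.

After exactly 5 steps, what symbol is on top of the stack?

step 1: stack=$ S  input=b b b a b $  — expand S → b b b K
step 2: stack=$ K b b b  input=b b b a b $  — match b
step 3: stack=$ K b b  input=b b a b $  — match b
step 4: stack=$ K b  input=b a b $  — match b
step 5: stack=$ K  input=a b $  — expand K → L a b
Stack after step 5: $ b a L (top = L).

L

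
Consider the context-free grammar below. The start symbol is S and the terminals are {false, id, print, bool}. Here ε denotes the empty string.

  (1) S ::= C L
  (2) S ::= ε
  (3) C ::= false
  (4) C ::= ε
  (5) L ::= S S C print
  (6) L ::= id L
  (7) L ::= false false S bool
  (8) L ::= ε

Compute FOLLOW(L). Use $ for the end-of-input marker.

{$, bool, false, id, print}

FIRST(C): from C::=false we get {false}; from C::=ε we get {ε}. So FIRST(C) = {ε, false}.
FIRST(S): from S::=C L we get {ε, false, id, print}; from S::=ε we get {ε}. So FIRST(S) = {ε, false, id, print}.
FIRST(L): from L::=S S C print we get {false, id, print}; from L::=id L we get {id}; from L::=false false S bool we get {false}; from L::=ε we get {ε}. So FIRST(L) = {ε, false, id, print}.
FOLLOW(S) includes $ since S is the start symbol.
FOLLOW(S): in L::=S S C print (occurrence 1), S is followed by S C print with FIRST {false, id, print}; in L::=S S C print (occurrence 2), S is followed by C print with FIRST {false, print}; in L::=false false S bool, S is followed by bool with FIRST {bool}. Thus FOLLOW(S) = {$, bool, false, id, print}.
FOLLOW(C): in S::=C L, C is followed by L with FIRST {ε, false, id, print}; in S::=C L, the suffix after C is nullable, so FOLLOW(C) ⊇ FOLLOW(S) = {$, bool, false, id, print}; in L::=S S C print, C is followed by print with FIRST {print}. Thus FOLLOW(C) = {$, bool, false, id, print}.
FOLLOW(L): in S::=C L, the suffix after L is empty, so FOLLOW(L) ⊇ FOLLOW(S) = {$, bool, false, id, print}; in L::=id L, the suffix after L is empty (adds nothing new). Thus FOLLOW(L) = {$, bool, false, id, print}.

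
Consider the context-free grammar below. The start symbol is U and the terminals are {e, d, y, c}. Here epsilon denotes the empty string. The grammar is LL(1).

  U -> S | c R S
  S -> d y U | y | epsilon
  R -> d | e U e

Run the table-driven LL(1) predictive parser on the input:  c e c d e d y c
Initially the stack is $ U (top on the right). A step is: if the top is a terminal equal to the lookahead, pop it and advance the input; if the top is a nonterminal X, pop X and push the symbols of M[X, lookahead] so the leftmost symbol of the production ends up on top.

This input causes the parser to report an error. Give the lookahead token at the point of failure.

$

step 1: stack=$ U  input=c e c d e d y c $  — expand U -> c R S
step 2: stack=$ S R c  input=c e c d e d y c $  — match c
step 3: stack=$ S R  input=e c d e d y c $  — expand R -> e U e
step 4: stack=$ S e U e  input=e c d e d y c $  — match e
step 5: stack=$ S e U  input=c d e d y c $  — expand U -> c R S
step 6: stack=$ S e S R c  input=c d e d y c $  — match c
step 7: stack=$ S e S R  input=d e d y c $  — expand R -> d
step 8: stack=$ S e S d  input=d e d y c $  — match d
step 9: stack=$ S e S  input=e d y c $  — expand S -> epsilon
step 10: stack=$ S e  input=e d y c $  — match e
step 11: stack=$ S  input=d y c $  — expand S -> d y U
step 12: stack=$ U y d  input=d y c $  — match d
step 13: stack=$ U y  input=y c $  — match y
step 14: stack=$ U  input=c $  — expand U -> c R S
step 15: stack=$ S R c  input=c $  — match c
step 16: stack=$ S R  input=$  — error: M[R, $] is empty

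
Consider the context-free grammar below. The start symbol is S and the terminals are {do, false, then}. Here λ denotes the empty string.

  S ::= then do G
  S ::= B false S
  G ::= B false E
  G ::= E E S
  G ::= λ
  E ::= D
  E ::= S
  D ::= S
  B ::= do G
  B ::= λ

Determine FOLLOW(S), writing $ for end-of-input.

FIRST(B) = {λ, do}
FIRST(S) = {do, false, then}  (via B false S)
FIRST(D) = {do, false, then}  (via S)
FIRST(E) = {do, false, then}  (via D, S)
FIRST(G) = {λ, do, false, then}  (via B false E, E E S)
FOLLOW(S) includes $ since S is the start symbol.
FOLLOW(B): in S::=B false S, B is followed by false S with FIRST {false}; in G::=B false E, B is followed by false E with FIRST {false}. Thus FOLLOW(B) = {false}.
FOLLOW(S): in S::=B false S, the suffix after S is empty (adds nothing new); in G::=E E S, the suffix after S is empty, so FOLLOW(S) ⊇ FOLLOW(G) = {$, do, false, then}; in E::=S, the suffix after S is empty, so FOLLOW(S) ⊇ FOLLOW(E) = {$, do, false, then}; in D::=S, the suffix after S is empty, so FOLLOW(S) ⊇ FOLLOW(D) = {$, do, false, then}. Thus FOLLOW(S) = {$, do, false, then}.
FOLLOW(G): in S::=then do G, the suffix after G is empty, so FOLLOW(G) ⊇ FOLLOW(S) = {$, do, false, then}; in B::=do G, the suffix after G is empty, so FOLLOW(G) ⊇ FOLLOW(B) = {false}. Thus FOLLOW(G) = {$, do, false, then}.
FOLLOW(E): in G::=B false E, the suffix after E is empty, so FOLLOW(E) ⊇ FOLLOW(G) = {$, do, false, then}; in G::=E E S (occurrence 1), E is followed by E S with FIRST {do, false, then}; in G::=E E S (occurrence 2), E is followed by S with FIRST {do, false, then}. Thus FOLLOW(E) = {$, do, false, then}.
FOLLOW(D): in E::=D, the suffix after D is empty, so FOLLOW(D) ⊇ FOLLOW(E) = {$, do, false, then}. Thus FOLLOW(D) = {$, do, false, then}.

{$, do, false, then}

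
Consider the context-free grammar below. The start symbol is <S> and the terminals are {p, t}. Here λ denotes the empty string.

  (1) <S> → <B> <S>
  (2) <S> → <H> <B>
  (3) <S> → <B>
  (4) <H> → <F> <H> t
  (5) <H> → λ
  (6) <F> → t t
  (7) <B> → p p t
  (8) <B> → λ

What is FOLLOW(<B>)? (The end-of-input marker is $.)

{$, p, t}

FIRST(<F>) = {t}
FIRST(<B>) = {λ, p}
FIRST(<H>) = {λ, t}  (via <F> <H> t)
FIRST(<S>) = {λ, p, t}  (via <B> <S>, <H> <B>, <B>)
FOLLOW(<S>) includes $ since <S> is the start symbol.
FOLLOW(<S>): in <S>→<B> <S>, the suffix after <S> is empty (adds nothing new). Thus FOLLOW(<S>) = {$}.
FOLLOW(<H>): in <S>→<H> <B>, <H> is followed by <B> with FIRST {λ, p}; in <S>→<H> <B>, the suffix after <H> is nullable, so FOLLOW(<H>) ⊇ FOLLOW(<S>) = {$}; in <H>→<F> <H> t, <H> is followed by t with FIRST {t}. Thus FOLLOW(<H>) = {$, p, t}.
FOLLOW(<F>): in <H>→<F> <H> t, <F> is followed by <H> t with FIRST {t}. Thus FOLLOW(<F>) = {t}.
FOLLOW(<B>): in <S>→<B> <S>, <B> is followed by <S> with FIRST {λ, p, t}; in <S>→<B> <S>, the suffix after <B> is nullable, so FOLLOW(<B>) ⊇ FOLLOW(<S>) = {$}; in <S>→<H> <B>, the suffix after <B> is empty, so FOLLOW(<B>) ⊇ FOLLOW(<S>) = {$}; in <S>→<B>, the suffix after <B> is empty, so FOLLOW(<B>) ⊇ FOLLOW(<S>) = {$}. Thus FOLLOW(<B>) = {$, p, t}.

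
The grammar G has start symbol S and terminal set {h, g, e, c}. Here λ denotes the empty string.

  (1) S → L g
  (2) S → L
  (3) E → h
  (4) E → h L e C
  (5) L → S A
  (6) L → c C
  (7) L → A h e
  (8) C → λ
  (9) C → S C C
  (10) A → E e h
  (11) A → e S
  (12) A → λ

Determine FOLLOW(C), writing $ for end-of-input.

FIRST(E) = {h}
FIRST(A) = {λ, e, h}  (via E e h)
FIRST(S) = {c, e, h}  (via L g, L)
FIRST(L) = {c, e, h}  (via S A, A h e)
FIRST(C) = {λ, c, e, h}  (via S C C)
FOLLOW(S) includes $ since S is the start symbol.
FOLLOW(E): in A→E e h, E is followed by e h with FIRST {e}. Thus FOLLOW(E) = {e}.
FOLLOW(S): in L→S A, S is followed by A with FIRST {λ, e, h}; in L→S A, the suffix after S is nullable, so FOLLOW(S) ⊇ FOLLOW(L) = {$, c, e, g, h}; in C→S C C, S is followed by C C with FIRST {λ, c, e, h}; in C→S C C, the suffix after S is nullable, so FOLLOW(S) ⊇ FOLLOW(C) = {$, c, e, g, h}; in A→e S, the suffix after S is empty, so FOLLOW(S) ⊇ FOLLOW(A) = {$, c, e, g, h}. Thus FOLLOW(S) = {$, c, e, g, h}.
FOLLOW(L): in S→L g, L is followed by g with FIRST {g}; in S→L, the suffix after L is empty, so FOLLOW(L) ⊇ FOLLOW(S) = {$, c, e, g, h}; in E→h L e C, L is followed by e C with FIRST {e}. Thus FOLLOW(L) = {$, c, e, g, h}.
FOLLOW(C): in E→h L e C, the suffix after C is empty, so FOLLOW(C) ⊇ FOLLOW(E) = {e}; in L→c C, the suffix after C is empty, so FOLLOW(C) ⊇ FOLLOW(L) = {$, c, e, g, h}; in C→S C C (occurrence 1), C is followed by C with FIRST {λ, c, e, h}; in C→S C C (occurrence 1), the suffix after C is nullable (adds nothing new); in C→S C C (occurrence 2), the suffix after C is empty (adds nothing new). Thus FOLLOW(C) = {$, c, e, g, h}.
FOLLOW(A): in L→S A, the suffix after A is empty, so FOLLOW(A) ⊇ FOLLOW(L) = {$, c, e, g, h}; in L→A h e, A is followed by h e with FIRST {h}. Thus FOLLOW(A) = {$, c, e, g, h}.

{$, c, e, g, h}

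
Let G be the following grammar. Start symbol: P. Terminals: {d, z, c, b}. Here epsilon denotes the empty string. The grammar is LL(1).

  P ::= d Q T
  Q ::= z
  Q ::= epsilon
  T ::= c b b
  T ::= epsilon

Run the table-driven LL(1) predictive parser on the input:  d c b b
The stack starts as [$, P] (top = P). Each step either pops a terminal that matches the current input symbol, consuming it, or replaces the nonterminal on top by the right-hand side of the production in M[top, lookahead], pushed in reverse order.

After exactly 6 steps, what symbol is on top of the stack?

step 1: stack=$ P  input=d c b b $  — expand P ::= d Q T
step 2: stack=$ T Q d  input=d c b b $  — match d
step 3: stack=$ T Q  input=c b b $  — expand Q ::= epsilon
step 4: stack=$ T  input=c b b $  — expand T ::= c b b
step 5: stack=$ b b c  input=c b b $  — match c
step 6: stack=$ b b  input=b b $  — match b
Stack after step 6: $ b (top = b).

b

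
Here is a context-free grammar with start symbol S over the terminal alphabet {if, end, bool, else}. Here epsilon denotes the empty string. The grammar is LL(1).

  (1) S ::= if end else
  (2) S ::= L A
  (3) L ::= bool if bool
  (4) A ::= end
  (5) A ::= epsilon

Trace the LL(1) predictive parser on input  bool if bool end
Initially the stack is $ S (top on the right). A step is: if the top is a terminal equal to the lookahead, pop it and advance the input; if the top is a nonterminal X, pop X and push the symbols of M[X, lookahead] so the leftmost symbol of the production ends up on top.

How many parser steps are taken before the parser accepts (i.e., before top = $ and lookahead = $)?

7

     Stack             Input               Action
  1  $ S               bool if bool end $  expand S ::= L A
  2  $ A L             bool if bool end $  expand L ::= bool if bool
  3  $ A bool if bool  bool if bool end $  match bool
  4  $ A bool if       if bool end $       match if
  5  $ A bool          bool end $          match bool
  6  $ A               end $               expand A ::= end
  7  $ end             end $               match end
Accept reached after 7 steps.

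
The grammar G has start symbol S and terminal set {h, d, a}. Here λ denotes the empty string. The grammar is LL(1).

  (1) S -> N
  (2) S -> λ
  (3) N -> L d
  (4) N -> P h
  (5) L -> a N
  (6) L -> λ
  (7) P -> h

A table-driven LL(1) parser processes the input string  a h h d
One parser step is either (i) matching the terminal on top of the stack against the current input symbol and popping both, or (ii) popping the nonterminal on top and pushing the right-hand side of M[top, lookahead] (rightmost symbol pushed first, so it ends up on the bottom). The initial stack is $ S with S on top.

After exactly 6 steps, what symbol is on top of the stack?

     Stack    Input      Action
  1  $ S      a h h d $  expand S -> N
  2  $ N      a h h d $  expand N -> L d
  3  $ d L    a h h d $  expand L -> a N
  4  $ d N a  a h h d $  match a
  5  $ d N    h h d $    expand N -> P h
  6  $ d h P  h h d $    expand P -> h
Stack after step 6: $ d h h (top = h).

h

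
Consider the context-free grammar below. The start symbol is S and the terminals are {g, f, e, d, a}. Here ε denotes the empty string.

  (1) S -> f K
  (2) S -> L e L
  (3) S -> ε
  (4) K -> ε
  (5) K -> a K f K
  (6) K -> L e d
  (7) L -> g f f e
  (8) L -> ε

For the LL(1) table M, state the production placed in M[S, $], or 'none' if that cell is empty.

FIRST(L) = {ε, g}
FIRST(S) = {ε, e, f, g}  (via L e L)
FIRST(K) = {ε, a, e, g}  (via L e d)
FOLLOW(S) includes $ since S is the start symbol.
FOLLOW(S): S appears on no right-hand side. Thus FOLLOW(S) = {$}.
For S -> f K: FIRST(f K) = {f}, so it goes in M[S, t] for t ∈ {f}.
For S -> L e L: FIRST(L e L) = {e, g}, so it goes in M[S, t] for t ∈ {e, g}.
For S -> ε: FIRST(ε) = {ε}, so it goes in M[S, t] for t ∈ {}; since ε ∈ FIRST, also for every t ∈ FOLLOW(S) = {$}.

S -> ε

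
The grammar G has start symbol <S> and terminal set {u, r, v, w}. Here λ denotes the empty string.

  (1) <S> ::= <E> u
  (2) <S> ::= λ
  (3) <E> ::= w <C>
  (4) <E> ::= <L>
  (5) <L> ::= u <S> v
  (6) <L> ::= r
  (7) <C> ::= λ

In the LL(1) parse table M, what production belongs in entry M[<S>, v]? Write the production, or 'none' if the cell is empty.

FIRST(<L>) = {r, u}
FIRST(<C>) = {λ}
FIRST(<E>) = {r, u, w}  (via <L>)
FIRST(<S>) = {λ, r, u, w}  (via <E> u)
FOLLOW(<S>) includes $ since <S> is the start symbol.
FOLLOW(<S>): in <L>::=u <S> v, <S> is followed by v with FIRST {v}. Thus FOLLOW(<S>) = {$, v}.
For <S> ::= <E> u: FIRST(<E> u) = {r, u, w}, so it goes in M[<S>, t] for t ∈ {r, u, w}.
For <S> ::= λ: FIRST(λ) = {λ}, so it goes in M[<S>, t] for t ∈ {}; since λ ∈ FIRST, also for every t ∈ FOLLOW(<S>) = {$, v}.

<S> ::= λ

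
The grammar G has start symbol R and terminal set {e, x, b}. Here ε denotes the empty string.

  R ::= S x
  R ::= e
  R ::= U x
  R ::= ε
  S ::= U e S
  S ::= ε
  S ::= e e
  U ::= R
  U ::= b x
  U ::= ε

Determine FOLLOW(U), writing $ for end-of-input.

{e, x}

FIRST(R): from R::=S x we get {b, e, x}; from R::=e we get {e}; from R::=U x we get {b, e, x}; from R::=ε we get {ε}. So FIRST(R) = {ε, b, e, x}.
FIRST(U): from U::=R we get {ε, b, e, x}; from U::=b x we get {b}; from U::=ε we get {ε}. So FIRST(U) = {ε, b, e, x}.
FIRST(S): from S::=U e S we get {b, e, x}; from S::=ε we get {ε}; from S::=e e we get {e}. So FIRST(S) = {ε, b, e, x}.
FOLLOW(R) includes $ since R is the start symbol.
FOLLOW(S): in R::=S x, S is followed by x with FIRST {x}; in S::=U e S, the suffix after S is empty (adds nothing new). Thus FOLLOW(S) = {x}.
FOLLOW(U): in R::=U x, U is followed by x with FIRST {x}; in S::=U e S, U is followed by e S with FIRST {e}. Thus FOLLOW(U) = {e, x}.
FOLLOW(R): in U::=R, the suffix after R is empty, so FOLLOW(R) ⊇ FOLLOW(U) = {e, x}. Thus FOLLOW(R) = {$, e, x}.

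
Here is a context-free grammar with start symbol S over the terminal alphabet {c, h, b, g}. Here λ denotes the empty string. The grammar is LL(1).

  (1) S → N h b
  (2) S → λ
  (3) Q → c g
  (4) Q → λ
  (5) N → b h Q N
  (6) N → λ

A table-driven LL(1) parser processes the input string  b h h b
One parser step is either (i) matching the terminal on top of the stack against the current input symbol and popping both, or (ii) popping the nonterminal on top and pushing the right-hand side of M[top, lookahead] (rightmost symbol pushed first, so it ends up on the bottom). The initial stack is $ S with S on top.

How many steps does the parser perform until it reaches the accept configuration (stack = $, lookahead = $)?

step 1: stack=$ S  input=b h h b $  — expand S → N h b
step 2: stack=$ b h N  input=b h h b $  — expand N → b h Q N
step 3: stack=$ b h N Q h b  input=b h h b $  — match b
step 4: stack=$ b h N Q h  input=h h b $  — match h
step 5: stack=$ b h N Q  input=h b $  — expand Q → λ
step 6: stack=$ b h N  input=h b $  — expand N → λ
step 7: stack=$ b h  input=h b $  — match h
step 8: stack=$ b  input=b $  — match b
Accept reached after 8 steps.

8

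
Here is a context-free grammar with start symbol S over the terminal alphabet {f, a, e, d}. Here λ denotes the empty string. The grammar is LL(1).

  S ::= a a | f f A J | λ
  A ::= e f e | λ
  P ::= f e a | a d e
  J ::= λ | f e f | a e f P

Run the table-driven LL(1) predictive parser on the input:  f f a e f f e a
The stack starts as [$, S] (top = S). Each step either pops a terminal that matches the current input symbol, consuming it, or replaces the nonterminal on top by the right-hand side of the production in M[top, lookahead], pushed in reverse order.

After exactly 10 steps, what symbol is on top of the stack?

e

      Stack      Input              Action
   1  $ S        f f a e f f e a $  expand S ::= f f A J
   2  $ J A f f  f f a e f f e a $  match f
   3  $ J A f    f a e f f e a $    match f
   4  $ J A      a e f f e a $      expand A ::= λ
   5  $ J        a e f f e a $      expand J ::= a e f P
   6  $ P f e a  a e f f e a $      match a
   7  $ P f e    e f f e a $        match e
   8  $ P f      f f e a $          match f
   9  $ P        f e a $            expand P ::= f e a
  10  $ a e f    f e a $            match f
Stack after step 10: $ a e (top = e).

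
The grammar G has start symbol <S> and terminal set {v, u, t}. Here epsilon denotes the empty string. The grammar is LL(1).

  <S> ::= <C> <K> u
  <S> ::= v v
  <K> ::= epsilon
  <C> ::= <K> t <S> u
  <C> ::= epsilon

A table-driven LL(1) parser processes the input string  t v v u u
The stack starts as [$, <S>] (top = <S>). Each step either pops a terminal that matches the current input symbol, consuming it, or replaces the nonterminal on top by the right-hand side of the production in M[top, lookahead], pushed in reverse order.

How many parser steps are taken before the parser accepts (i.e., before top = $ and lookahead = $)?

      Stack                Input        Action
   1  $ <S>                t v v u u $  expand <S> ::= <C> <K> u
   2  $ u <K> <C>          t v v u u $  expand <C> ::= <K> t <S> u
   3  $ u <K> u <S> t <K>  t v v u u $  expand <K> ::= epsilon
   4  $ u <K> u <S> t      t v v u u $  match t
   5  $ u <K> u <S>        v v u u $    expand <S> ::= v v
   6  $ u <K> u v v        v v u u $    match v
   7  $ u <K> u v          v u u $      match v
   8  $ u <K> u            u u $        match u
   9  $ u <K>              u $          expand <K> ::= epsilon
  10  $ u                  u $          match u
Accept reached after 10 steps.

10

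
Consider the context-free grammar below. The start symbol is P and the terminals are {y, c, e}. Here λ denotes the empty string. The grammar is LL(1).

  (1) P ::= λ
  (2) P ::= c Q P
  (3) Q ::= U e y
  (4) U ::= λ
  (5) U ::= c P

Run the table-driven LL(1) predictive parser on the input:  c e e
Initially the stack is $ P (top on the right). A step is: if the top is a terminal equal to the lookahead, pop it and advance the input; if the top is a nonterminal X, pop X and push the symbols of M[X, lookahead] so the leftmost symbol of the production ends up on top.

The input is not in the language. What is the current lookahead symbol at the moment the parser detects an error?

step 1: stack=$ P  input=c e e $  — expand P ::= c Q P
step 2: stack=$ P Q c  input=c e e $  — match c
step 3: stack=$ P Q  input=e e $  — expand Q ::= U e y
step 4: stack=$ P y e U  input=e e $  — expand U ::= λ
step 5: stack=$ P y e  input=e e $  — match e
step 6: stack=$ P y  input=e $  — error: top is terminal y but lookahead is e

e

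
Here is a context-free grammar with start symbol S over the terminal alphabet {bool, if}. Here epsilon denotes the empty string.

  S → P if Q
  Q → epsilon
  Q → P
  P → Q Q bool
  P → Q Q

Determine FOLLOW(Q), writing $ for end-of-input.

{$, bool, if}

FIRST(S) = {bool, if}  (via P if Q)
FIRST(Q) = {epsilon, bool}  (via P)
FIRST(P) = {epsilon, bool}  (via Q Q bool, Q Q)
FOLLOW(S) includes $ since S is the start symbol.
FOLLOW(S): S appears on no right-hand side. Thus FOLLOW(S) = {$}.
FOLLOW(Q): in S→P if Q, the suffix after Q is empty, so FOLLOW(Q) ⊇ FOLLOW(S) = {$}; in P→Q Q bool (occurrence 1), Q is followed by Q bool with FIRST {bool}; in P→Q Q bool (occurrence 2), Q is followed by bool with FIRST {bool}; in P→Q Q (occurrence 1), Q is followed by Q with FIRST {epsilon, bool}; in P→Q Q (occurrence 1), the suffix after Q is nullable, so FOLLOW(Q) ⊇ FOLLOW(P) = {$, bool, if}; in P→Q Q (occurrence 2), the suffix after Q is empty, so FOLLOW(Q) ⊇ FOLLOW(P) = {$, bool, if}. Thus FOLLOW(Q) = {$, bool, if}.
FOLLOW(P): in S→P if Q, P is followed by if Q with FIRST {if}; in Q→P, the suffix after P is empty, so FOLLOW(P) ⊇ FOLLOW(Q) = {$, bool, if}. Thus FOLLOW(P) = {$, bool, if}.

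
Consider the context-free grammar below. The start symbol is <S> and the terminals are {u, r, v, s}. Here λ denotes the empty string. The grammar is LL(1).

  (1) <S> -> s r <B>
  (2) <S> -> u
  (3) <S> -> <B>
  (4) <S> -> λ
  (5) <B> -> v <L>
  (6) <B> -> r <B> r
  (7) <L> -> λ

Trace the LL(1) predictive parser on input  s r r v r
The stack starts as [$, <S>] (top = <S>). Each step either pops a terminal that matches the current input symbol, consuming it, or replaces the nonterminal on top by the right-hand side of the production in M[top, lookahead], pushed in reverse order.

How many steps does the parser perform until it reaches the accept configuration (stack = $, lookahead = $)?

9

     Stack      Input        Action
  1  $ <S>      s r r v r $  expand <S> -> s r <B>
  2  $ <B> r s  s r r v r $  match s
  3  $ <B> r    r r v r $    match r
  4  $ <B>      r v r $      expand <B> -> r <B> r
  5  $ r <B> r  r v r $      match r
  6  $ r <B>    v r $        expand <B> -> v <L>
  7  $ r <L> v  v r $        match v
  8  $ r <L>    r $          expand <L> -> λ
  9  $ r        r $          match r
Accept reached after 9 steps.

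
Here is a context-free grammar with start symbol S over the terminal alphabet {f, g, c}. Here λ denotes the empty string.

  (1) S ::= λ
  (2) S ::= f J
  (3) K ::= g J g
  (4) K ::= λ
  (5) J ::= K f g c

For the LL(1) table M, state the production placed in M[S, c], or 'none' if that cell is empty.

none

FIRST(S): from S::=λ we get {λ}; from S::=f J we get {f}. So FIRST(S) = {λ, f}.
FIRST(K): from K::=g J g we get {g}; from K::=λ we get {λ}. So FIRST(K) = {λ, g}.
FIRST(J): from J::=K f g c we get {f, g}. So FIRST(J) = {f, g}.
FOLLOW(S) includes $ since S is the start symbol.
FOLLOW(S): S appears on no right-hand side. Thus FOLLOW(S) = {$}.
For S ::= λ: FIRST(λ) = {λ}, so it goes in M[S, t] for t ∈ {}; since λ ∈ FIRST, also for every t ∈ FOLLOW(S) = {$}.
For S ::= f J: FIRST(f J) = {f}, so it goes in M[S, t] for t ∈ {f}.
None of these place a production in M[S, c].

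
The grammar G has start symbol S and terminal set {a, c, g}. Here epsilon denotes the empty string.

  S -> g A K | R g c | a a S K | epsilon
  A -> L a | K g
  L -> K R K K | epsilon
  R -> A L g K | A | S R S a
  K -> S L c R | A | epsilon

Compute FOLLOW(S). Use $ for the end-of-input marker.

FIRST(S): from S->g A K we get {g}; from S->R g c we get {a, c, g}; from S->a a S K we get {a}; from S->epsilon we get {epsilon}. So FIRST(S) = {epsilon, a, c, g}.
FIRST(A): from A->L a we get {a, c, g}; from A->K g we get {a, c, g}. So FIRST(A) = {a, c, g}.
FIRST(R): from R->A L g K we get {a, c, g}; from R->A we get {a, c, g}; from R->S R S a we get {a, c, g}. So FIRST(R) = {a, c, g}.
FIRST(L): from L->K R K K we get {a, c, g}; from L->epsilon we get {epsilon}. So FIRST(L) = {epsilon, a, c, g}.
FIRST(K): from K->S L c R we get {a, c, g}; from K->A we get {a, c, g}; from K->epsilon we get {epsilon}. So FIRST(K) = {epsilon, a, c, g}.
FOLLOW(S) includes $ since S is the start symbol.
FOLLOW(S): in S->a a S K, S is followed by K with FIRST {epsilon, a, c, g}; in S->a a S K, the suffix after S is nullable (adds nothing new); in R->S R S a (occurrence 1), S is followed by R S a with FIRST {a, c, g}; in R->S R S a (occurrence 2), S is followed by a with FIRST {a}; in K->S L c R, S is followed by L c R with FIRST {a, c, g}. Thus FOLLOW(S) = {$, a, c, g}.
FOLLOW(L): in A->L a, L is followed by a with FIRST {a}; in R->A L g K, L is followed by g K with FIRST {g}; in K->S L c R, L is followed by c R with FIRST {c}. Thus FOLLOW(L) = {a, c, g}.
FOLLOW(A): in S->g A K, A is followed by K with FIRST {epsilon, a, c, g}; in S->g A K, the suffix after A is nullable, so FOLLOW(A) ⊇ FOLLOW(S) = {$, a, c, g}; in R->A L g K, A is followed by L g K with FIRST {a, c, g}; in R->A, the suffix after A is empty, so FOLLOW(A) ⊇ FOLLOW(R) = {$, a, c, g}; in K->A, the suffix after A is empty, so FOLLOW(A) ⊇ FOLLOW(K) = {$, a, c, g}. Thus FOLLOW(A) = {$, a, c, g}.
FOLLOW(R): in S->R g c, R is followed by g c with FIRST {g}; in L->K R K K, R is followed by K K with FIRST {epsilon, a, c, g}; in L->K R K K, the suffix after R is nullable, so FOLLOW(R) ⊇ FOLLOW(L) = {a, c, g}; in R->S R S a, R is followed by S a with FIRST {a, c, g}; in K->S L c R, the suffix after R is empty, so FOLLOW(R) ⊇ FOLLOW(K) = {$, a, c, g}. Thus FOLLOW(R) = {$, a, c, g}.
FOLLOW(K): in S->g A K, the suffix after K is empty, so FOLLOW(K) ⊇ FOLLOW(S) = {$, a, c, g}; in S->a a S K, the suffix after K is empty, so FOLLOW(K) ⊇ FOLLOW(S) = {$, a, c, g}; in A->K g, K is followed by g with FIRST {g}; in L->K R K K (occurrence 1), K is followed by R K K with FIRST {a, c, g}; in L->K R K K (occurrence 2), K is followed by K with FIRST {epsilon, a, c, g}; in L->K R K K (occurrence 2), the suffix after K is nullable, so FOLLOW(K) ⊇ FOLLOW(L) = {a, c, g}; in L->K R K K (occurrence 3), the suffix after K is empty, so FOLLOW(K) ⊇ FOLLOW(L) = {a, c, g}; in R->A L g K, the suffix after K is empty, so FOLLOW(K) ⊇ FOLLOW(R) = {$, a, c, g}. Thus FOLLOW(K) = {$, a, c, g}.

{$, a, c, g}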